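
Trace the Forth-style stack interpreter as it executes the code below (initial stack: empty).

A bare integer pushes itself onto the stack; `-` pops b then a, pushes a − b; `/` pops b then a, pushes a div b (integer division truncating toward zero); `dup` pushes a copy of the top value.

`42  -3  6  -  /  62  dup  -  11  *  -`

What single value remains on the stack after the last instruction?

-4

42   42
-3   42 -3
6    42 -3 6
-    42 -9
/    -4
62   -4 62
dup  -4 62 62
-    -4 0
11   -4 0 11
*    -4 0
-    -4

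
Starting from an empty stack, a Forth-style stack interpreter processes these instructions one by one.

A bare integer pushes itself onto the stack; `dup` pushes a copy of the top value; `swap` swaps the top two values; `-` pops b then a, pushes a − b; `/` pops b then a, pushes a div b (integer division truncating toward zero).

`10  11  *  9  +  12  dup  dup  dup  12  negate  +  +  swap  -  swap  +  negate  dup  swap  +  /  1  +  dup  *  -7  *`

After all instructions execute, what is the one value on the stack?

10     → 10
11     → 10 11
*      → 110
9      → 110 9
+      → 119
12     → 119 12
dup    → 119 12 12
dup    → 119 12 12 12
dup    → 119 12 12 12 12
12     → 119 12 12 12 12 12
negate → 119 12 12 12 12 -12
+      → 119 12 12 12 0
+      → 119 12 12 12
swap   → 119 12 12 12
-      → 119 12 0
swap   → 119 0 12
+      → 119 12
negate → 119 -12
dup    → 119 -12 -12
swap   → 119 -12 -12
+      → 119 -24
/      → -4
1      → -4 1
+      → -3
dup    → -3 -3
*      → 9
-7     → 9 -7
*      → -63

-63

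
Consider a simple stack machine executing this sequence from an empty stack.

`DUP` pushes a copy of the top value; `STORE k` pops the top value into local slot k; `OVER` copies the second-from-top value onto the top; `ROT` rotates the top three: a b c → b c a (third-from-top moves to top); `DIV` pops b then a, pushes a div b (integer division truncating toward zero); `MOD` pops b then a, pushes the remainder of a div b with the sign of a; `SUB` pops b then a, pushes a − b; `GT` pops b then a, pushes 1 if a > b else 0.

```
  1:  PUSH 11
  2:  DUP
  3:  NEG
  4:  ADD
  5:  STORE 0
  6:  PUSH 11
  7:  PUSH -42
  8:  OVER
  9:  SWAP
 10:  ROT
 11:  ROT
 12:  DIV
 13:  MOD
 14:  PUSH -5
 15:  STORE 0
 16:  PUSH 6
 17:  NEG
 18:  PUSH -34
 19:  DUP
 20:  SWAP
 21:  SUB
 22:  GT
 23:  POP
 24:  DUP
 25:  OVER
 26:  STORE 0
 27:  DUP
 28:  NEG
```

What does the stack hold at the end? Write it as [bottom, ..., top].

PUSH 11  : 11
DUP      : 11 11
NEG      : 11 -11
ADD      : 0
STORE 0  : (empty)
PUSH 11  : 11
PUSH -42 : 11 -42
OVER     : 11 -42 11
SWAP     : 11 11 -42
ROT      : 11 -42 11
ROT      : -42 11 11
DIV      : -42 1
MOD      : 0
PUSH -5  : 0 -5
STORE 0  : 0
PUSH 6   : 0 6
NEG      : 0 -6
PUSH -34 : 0 -6 -34
DUP      : 0 -6 -34 -34
SWAP     : 0 -6 -34 -34
SUB      : 0 -6 0
GT       : 0 0
POP      : 0
DUP      : 0 0
OVER     : 0 0 0
STORE 0  : 0 0
DUP      : 0 0 0
NEG      : 0 0 0

[0, 0, 0]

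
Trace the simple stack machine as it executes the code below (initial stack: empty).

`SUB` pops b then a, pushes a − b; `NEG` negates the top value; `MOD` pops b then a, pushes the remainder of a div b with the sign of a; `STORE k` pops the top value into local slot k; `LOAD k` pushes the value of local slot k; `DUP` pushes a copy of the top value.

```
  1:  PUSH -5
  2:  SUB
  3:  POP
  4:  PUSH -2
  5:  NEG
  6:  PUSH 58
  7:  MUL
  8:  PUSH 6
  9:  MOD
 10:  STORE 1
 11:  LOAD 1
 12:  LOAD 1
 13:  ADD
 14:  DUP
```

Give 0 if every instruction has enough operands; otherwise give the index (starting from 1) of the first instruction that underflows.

2

PUSH -5 → [-5]
SUB  — needs 2 operands, stack has 1 → underflow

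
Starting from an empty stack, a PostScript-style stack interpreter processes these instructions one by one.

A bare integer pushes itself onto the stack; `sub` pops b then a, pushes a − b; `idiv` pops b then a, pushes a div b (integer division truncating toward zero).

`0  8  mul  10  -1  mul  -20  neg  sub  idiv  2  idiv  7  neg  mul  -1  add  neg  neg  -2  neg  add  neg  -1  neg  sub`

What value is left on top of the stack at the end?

-2

0     [0]
8     [0, 8]
mul   [0]
10    [0, 10]
-1    [0, 10, -1]
mul   [0, -10]
-20   [0, -10, -20]
neg   [0, -10, 20]
sub   [0, -30]
idiv  [0]
2     [0, 2]
idiv  [0]
7     [0, 7]
neg   [0, -7]
mul   [0]
-1    [0, -1]
add   [-1]
neg   [1]
neg   [-1]
-2    [-1, -2]
neg   [-1, 2]
add   [1]
neg   [-1]
-1    [-1, -1]
neg   [-1, 1]
sub   [-2]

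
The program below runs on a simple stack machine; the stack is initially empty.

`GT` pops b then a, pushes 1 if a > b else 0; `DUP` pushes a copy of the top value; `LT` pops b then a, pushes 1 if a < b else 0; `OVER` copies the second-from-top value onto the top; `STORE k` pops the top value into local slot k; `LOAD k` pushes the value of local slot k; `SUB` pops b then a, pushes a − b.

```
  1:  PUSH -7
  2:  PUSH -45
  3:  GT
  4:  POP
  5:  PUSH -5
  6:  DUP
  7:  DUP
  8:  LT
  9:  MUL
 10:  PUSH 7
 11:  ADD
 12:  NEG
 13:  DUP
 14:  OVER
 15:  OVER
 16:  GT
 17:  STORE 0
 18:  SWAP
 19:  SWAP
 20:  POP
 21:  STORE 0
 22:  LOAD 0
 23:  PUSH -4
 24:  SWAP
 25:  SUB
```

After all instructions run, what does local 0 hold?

-7

PUSH -7  : -7
PUSH -45 : -7 -45
GT       : 1
POP      : (empty)
PUSH -5  : -5
DUP      : -5 -5
DUP      : -5 -5 -5
LT       : -5 0
MUL      : 0
PUSH 7   : 0 7
ADD      : 7
NEG      : -7
DUP      : -7 -7
OVER     : -7 -7 -7
OVER     : -7 -7 -7 -7
GT       : -7 -7 0
STORE 0  : -7 -7
SWAP     : -7 -7
SWAP     : -7 -7
POP      : -7
STORE 0  : (empty)
LOAD 0   : -7
PUSH -4  : -7 -4
SWAP     : -4 -7
SUB      : 3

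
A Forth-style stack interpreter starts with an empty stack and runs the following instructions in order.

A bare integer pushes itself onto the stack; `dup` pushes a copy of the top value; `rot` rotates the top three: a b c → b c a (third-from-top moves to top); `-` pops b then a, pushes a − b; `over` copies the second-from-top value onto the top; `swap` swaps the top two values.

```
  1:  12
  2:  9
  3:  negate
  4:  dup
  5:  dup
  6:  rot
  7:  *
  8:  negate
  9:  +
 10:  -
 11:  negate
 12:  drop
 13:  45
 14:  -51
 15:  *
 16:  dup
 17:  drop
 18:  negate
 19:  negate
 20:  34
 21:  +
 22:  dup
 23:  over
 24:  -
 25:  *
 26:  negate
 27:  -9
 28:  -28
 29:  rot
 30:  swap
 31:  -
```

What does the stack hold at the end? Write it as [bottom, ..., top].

[-9, 28]

12      12
9       12 9
negate  12 -9
dup     12 -9 -9
dup     12 -9 -9 -9
rot     12 -9 -9 -9
*       12 -9 81
negate  12 -9 -81
+       12 -90
-       102
negate  -102
drop    (empty)
45      45
-51     45 -51
*       -2295
dup     -2295 -2295
drop    -2295
negate  2295
negate  -2295
34      -2295 34
+       -2261
dup     -2261 -2261
over    -2261 -2261 -2261
-       -2261 0
*       0
negate  0
-9      0 -9
-28     0 -9 -28
rot     -9 -28 0
swap    -9 0 -28
-       -9 28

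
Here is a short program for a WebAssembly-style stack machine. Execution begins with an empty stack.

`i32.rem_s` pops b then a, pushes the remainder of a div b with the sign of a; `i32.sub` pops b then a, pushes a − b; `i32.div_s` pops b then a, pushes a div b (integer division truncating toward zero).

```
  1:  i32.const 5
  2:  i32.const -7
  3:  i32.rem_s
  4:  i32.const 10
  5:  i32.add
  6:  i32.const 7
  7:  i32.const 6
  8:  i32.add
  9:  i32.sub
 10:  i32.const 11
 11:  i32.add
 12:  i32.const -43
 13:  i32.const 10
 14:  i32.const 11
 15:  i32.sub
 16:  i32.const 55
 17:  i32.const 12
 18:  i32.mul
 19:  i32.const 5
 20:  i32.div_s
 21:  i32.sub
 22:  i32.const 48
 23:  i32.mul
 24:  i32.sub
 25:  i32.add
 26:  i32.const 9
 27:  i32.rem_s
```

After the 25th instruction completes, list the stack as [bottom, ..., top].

[6354]

i32.const 5   -> [5]
i32.const -7  -> [5, -7]
i32.rem_s     -> [5]
i32.const 10  -> [5, 10]
i32.add       -> [15]
i32.const 7   -> [15, 7]
i32.const 6   -> [15, 7, 6]
i32.add       -> [15, 13]
i32.sub       -> [2]
i32.const 11  -> [2, 11]
i32.add       -> [13]
i32.const -43 -> [13, -43]
i32.const 10  -> [13, -43, 10]
i32.const 11  -> [13, -43, 10, 11]
i32.sub       -> [13, -43, -1]
i32.const 55  -> [13, -43, -1, 55]
i32.const 12  -> [13, -43, -1, 55, 12]
i32.mul       -> [13, -43, -1, 660]
i32.const 5   -> [13, -43, -1, 660, 5]
i32.div_s     -> [13, -43, -1, 132]
i32.sub       -> [13, -43, -133]
i32.const 48  -> [13, -43, -133, 48]
i32.mul       -> [13, -43, -6384]
i32.sub       -> [13, 6341]
i32.add       -> [6354]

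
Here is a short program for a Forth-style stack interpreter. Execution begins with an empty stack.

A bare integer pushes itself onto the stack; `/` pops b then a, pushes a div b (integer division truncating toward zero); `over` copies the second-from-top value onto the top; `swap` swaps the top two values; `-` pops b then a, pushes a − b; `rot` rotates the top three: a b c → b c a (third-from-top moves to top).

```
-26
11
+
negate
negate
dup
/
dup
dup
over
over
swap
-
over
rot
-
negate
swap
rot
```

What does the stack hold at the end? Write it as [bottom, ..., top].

[1, 0, 0, 1]

-26    -> -26
11     -> -26 11
+      -> -15
negate -> 15
negate -> -15
dup    -> -15 -15
/      -> 1
dup    -> 1 1
dup    -> 1 1 1
over   -> 1 1 1 1
over   -> 1 1 1 1 1
swap   -> 1 1 1 1 1
-      -> 1 1 1 0
over   -> 1 1 1 0 1
rot    -> 1 1 0 1 1
-      -> 1 1 0 0
negate -> 1 1 0 0
swap   -> 1 1 0 0
rot    -> 1 0 0 1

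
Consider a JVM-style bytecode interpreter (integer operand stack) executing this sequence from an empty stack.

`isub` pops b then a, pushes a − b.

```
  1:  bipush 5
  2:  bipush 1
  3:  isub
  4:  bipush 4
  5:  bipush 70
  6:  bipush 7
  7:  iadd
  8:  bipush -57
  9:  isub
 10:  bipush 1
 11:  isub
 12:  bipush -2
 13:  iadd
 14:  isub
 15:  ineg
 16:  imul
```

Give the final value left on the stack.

508

bipush 5    5
bipush 1    5 1
isub        4
bipush 4    4 4
bipush 70   4 4 70
bipush 7    4 4 70 7
iadd        4 4 77
bipush -57  4 4 77 -57
isub        4 4 134
bipush 1    4 4 134 1
isub        4 4 133
bipush -2   4 4 133 -2
iadd        4 4 131
isub        4 -127
ineg        4 127
imul        508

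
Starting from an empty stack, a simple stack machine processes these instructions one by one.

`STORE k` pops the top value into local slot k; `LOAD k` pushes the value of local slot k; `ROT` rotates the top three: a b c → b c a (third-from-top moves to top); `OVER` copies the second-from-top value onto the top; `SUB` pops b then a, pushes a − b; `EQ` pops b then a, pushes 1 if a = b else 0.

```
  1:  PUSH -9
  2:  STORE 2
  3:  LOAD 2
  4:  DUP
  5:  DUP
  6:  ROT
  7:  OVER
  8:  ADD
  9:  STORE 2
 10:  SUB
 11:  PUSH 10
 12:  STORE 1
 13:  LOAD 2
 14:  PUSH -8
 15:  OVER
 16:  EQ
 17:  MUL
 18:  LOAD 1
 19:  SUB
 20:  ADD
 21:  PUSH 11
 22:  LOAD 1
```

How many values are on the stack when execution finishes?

PUSH -9 → [-9]
STORE 2 → []
LOAD 2  → [-9]
DUP     → [-9, -9]
DUP     → [-9, -9, -9]
ROT     → [-9, -9, -9]
OVER    → [-9, -9, -9, -9]
ADD     → [-9, -9, -18]
STORE 2 → [-9, -9]
SUB     → [0]
PUSH 10 → [0, 10]
STORE 1 → [0]
LOAD 2  → [0, -18]
PUSH -8 → [0, -18, -8]
OVER    → [0, -18, -8, -18]
EQ      → [0, -18, 0]
MUL     → [0, 0]
LOAD 1  → [0, 0, 10]
SUB     → [0, -10]
ADD     → [-10]
PUSH 11 → [-10, 11]
LOAD 1  → [-10, 11, 10]

3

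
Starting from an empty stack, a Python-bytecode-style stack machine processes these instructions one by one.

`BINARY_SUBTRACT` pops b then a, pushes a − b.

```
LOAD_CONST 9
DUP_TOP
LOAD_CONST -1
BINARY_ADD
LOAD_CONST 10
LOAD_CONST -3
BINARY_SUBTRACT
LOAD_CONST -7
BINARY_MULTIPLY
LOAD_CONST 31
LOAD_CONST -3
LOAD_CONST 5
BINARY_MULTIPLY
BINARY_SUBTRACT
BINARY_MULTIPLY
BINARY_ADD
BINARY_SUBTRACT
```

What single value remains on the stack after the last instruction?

4187

LOAD_CONST 9     [9]
DUP_TOP          [9, 9]
LOAD_CONST -1    [9, 9, -1]
BINARY_ADD       [9, 8]
LOAD_CONST 10    [9, 8, 10]
LOAD_CONST -3    [9, 8, 10, -3]
BINARY_SUBTRACT  [9, 8, 13]
LOAD_CONST -7    [9, 8, 13, -7]
BINARY_MULTIPLY  [9, 8, -91]
LOAD_CONST 31    [9, 8, -91, 31]
LOAD_CONST -3    [9, 8, -91, 31, -3]
LOAD_CONST 5     [9, 8, -91, 31, -3, 5]
BINARY_MULTIPLY  [9, 8, -91, 31, -15]
BINARY_SUBTRACT  [9, 8, -91, 46]
BINARY_MULTIPLY  [9, 8, -4186]
BINARY_ADD       [9, -4178]
BINARY_SUBTRACT  [4187]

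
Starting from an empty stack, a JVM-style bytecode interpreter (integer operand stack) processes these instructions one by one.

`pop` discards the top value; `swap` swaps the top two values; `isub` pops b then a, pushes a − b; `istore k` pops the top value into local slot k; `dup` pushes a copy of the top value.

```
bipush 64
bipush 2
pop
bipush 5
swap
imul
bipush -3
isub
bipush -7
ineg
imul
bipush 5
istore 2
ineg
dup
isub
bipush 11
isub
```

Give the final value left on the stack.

-11

bipush 64 : 64
bipush 2  : 64 2
pop       : 64
bipush 5  : 64 5
swap      : 5 64
imul      : 320
bipush -3 : 320 -3
isub      : 323
bipush -7 : 323 -7
ineg      : 323 7
imul      : 2261
bipush 5  : 2261 5
istore 2  : 2261
ineg      : -2261
dup       : -2261 -2261
isub      : 0
bipush 11 : 0 11
isub      : -11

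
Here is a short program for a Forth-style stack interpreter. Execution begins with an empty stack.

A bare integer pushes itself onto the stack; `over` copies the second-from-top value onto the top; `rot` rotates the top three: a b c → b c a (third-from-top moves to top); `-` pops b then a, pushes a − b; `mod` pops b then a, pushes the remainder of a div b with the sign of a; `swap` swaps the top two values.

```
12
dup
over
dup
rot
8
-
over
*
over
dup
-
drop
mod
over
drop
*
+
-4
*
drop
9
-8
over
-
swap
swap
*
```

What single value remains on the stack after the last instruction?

12   → 12
dup  → 12 12
over → 12 12 12
dup  → 12 12 12 12
rot  → 12 12 12 12
8    → 12 12 12 12 8
-    → 12 12 12 4
over → 12 12 12 4 12
*    → 12 12 12 48
over → 12 12 12 48 12
dup  → 12 12 12 48 12 12
-    → 12 12 12 48 0
drop → 12 12 12 48
mod  → 12 12 12
over → 12 12 12 12
drop → 12 12 12
*    → 12 144
+    → 156
-4   → 156 -4
*    → -624
drop → (empty)
9    → 9
-8   → 9 -8
over → 9 -8 9
-    → 9 -17
swap → -17 9
swap → 9 -17
*    → -153

-153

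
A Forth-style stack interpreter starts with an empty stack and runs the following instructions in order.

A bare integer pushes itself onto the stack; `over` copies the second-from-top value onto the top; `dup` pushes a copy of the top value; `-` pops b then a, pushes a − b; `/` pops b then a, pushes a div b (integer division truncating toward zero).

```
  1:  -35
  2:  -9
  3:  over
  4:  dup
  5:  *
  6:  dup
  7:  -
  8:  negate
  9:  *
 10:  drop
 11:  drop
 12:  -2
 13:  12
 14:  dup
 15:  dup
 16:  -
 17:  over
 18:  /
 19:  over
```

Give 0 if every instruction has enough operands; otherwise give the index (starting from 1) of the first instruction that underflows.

-35     [-35]
-9      [-35, -9]
over    [-35, -9, -35]
dup     [-35, -9, -35, -35]
*       [-35, -9, 1225]
dup     [-35, -9, 1225, 1225]
-       [-35, -9, 0]
negate  [-35, -9, 0]
*       [-35, 0]
drop    [-35]
drop    []
-2      [-2]
12      [-2, 12]
dup     [-2, 12, 12]
dup     [-2, 12, 12, 12]
-       [-2, 12, 0]
over    [-2, 12, 0, 12]
/       [-2, 12, 0]
over    [-2, 12, 0, 12]

0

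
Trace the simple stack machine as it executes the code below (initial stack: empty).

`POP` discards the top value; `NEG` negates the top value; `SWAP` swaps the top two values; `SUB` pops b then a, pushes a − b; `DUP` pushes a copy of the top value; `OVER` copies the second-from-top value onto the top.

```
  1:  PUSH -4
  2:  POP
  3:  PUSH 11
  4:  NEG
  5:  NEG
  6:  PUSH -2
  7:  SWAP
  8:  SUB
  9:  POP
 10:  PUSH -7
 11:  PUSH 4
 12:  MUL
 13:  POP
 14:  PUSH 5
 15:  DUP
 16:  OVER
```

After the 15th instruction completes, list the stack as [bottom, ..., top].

PUSH -4  [-4]
POP      []
PUSH 11  [11]
NEG      [-11]
NEG      [11]
PUSH -2  [11, -2]
SWAP     [-2, 11]
SUB      [-13]
POP      []
PUSH -7  [-7]
PUSH 4   [-7, 4]
MUL      [-28]
POP      []
PUSH 5   [5]
DUP      [5, 5]

[5, 5]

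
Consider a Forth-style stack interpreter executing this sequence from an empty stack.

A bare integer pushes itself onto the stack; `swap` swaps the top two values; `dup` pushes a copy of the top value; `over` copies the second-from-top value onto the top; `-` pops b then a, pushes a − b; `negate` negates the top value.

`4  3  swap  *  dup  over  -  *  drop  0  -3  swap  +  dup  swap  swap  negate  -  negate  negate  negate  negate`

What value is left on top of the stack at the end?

-6

4      -> 4
3      -> 4 3
swap   -> 3 4
*      -> 12
dup    -> 12 12
over   -> 12 12 12
-      -> 12 0
*      -> 0
drop   -> (empty)
0      -> 0
-3     -> 0 -3
swap   -> -3 0
+      -> -3
dup    -> -3 -3
swap   -> -3 -3
swap   -> -3 -3
negate -> -3 3
-      -> -6
negate -> 6
negate -> -6
negate -> 6
negate -> -6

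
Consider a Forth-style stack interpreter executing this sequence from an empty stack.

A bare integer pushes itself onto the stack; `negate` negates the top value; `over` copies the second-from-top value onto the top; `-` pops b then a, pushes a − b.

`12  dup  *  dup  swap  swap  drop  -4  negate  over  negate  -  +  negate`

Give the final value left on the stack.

12     : 12
dup    : 12 12
*      : 144
dup    : 144 144
swap   : 144 144
swap   : 144 144
drop   : 144
-4     : 144 -4
negate : 144 4
over   : 144 4 144
negate : 144 4 -144
-      : 144 148
+      : 292
negate : -292

-292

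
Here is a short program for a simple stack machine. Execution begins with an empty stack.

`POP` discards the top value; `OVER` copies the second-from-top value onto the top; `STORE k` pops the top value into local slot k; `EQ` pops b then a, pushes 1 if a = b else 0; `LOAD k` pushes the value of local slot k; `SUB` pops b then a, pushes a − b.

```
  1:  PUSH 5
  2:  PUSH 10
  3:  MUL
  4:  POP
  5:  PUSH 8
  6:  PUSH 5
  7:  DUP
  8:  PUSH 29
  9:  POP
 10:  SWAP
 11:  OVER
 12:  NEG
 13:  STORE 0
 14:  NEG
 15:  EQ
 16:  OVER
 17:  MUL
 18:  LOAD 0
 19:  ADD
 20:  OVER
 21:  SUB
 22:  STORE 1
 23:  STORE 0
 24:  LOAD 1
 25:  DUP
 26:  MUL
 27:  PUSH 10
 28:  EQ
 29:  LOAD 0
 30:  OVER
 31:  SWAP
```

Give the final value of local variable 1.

PUSH 5  -> [5]
PUSH 10 -> [5, 10]
MUL     -> [50]
POP     -> []
PUSH 8  -> [8]
PUSH 5  -> [8, 5]
DUP     -> [8, 5, 5]
PUSH 29 -> [8, 5, 5, 29]
POP     -> [8, 5, 5]
SWAP    -> [8, 5, 5]
OVER    -> [8, 5, 5, 5]
NEG     -> [8, 5, 5, -5]
STORE 0 -> [8, 5, 5]
NEG     -> [8, 5, -5]
EQ      -> [8, 0]
OVER    -> [8, 0, 8]
MUL     -> [8, 0]
LOAD 0  -> [8, 0, -5]
ADD     -> [8, -5]
OVER    -> [8, -5, 8]
SUB     -> [8, -13]
STORE 1 -> [8]
STORE 0 -> []
LOAD 1  -> [-13]
DUP     -> [-13, -13]
MUL     -> [169]
PUSH 10 -> [169, 10]
EQ      -> [0]
LOAD 0  -> [0, 8]
OVER    -> [0, 8, 0]
SWAP    -> [0, 0, 8]

-13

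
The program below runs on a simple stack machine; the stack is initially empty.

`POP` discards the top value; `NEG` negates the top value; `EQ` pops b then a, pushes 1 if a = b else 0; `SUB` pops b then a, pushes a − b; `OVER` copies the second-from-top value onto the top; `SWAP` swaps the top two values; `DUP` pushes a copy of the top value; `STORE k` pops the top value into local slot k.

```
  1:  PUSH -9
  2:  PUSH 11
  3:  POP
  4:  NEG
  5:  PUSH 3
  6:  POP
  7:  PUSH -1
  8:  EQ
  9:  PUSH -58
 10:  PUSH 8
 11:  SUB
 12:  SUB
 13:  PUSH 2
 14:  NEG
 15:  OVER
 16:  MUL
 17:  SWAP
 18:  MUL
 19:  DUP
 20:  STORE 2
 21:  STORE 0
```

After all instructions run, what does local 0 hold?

PUSH -9  -> [-9]
PUSH 11  -> [-9, 11]
POP      -> [-9]
NEG      -> [9]
PUSH 3   -> [9, 3]
POP      -> [9]
PUSH -1  -> [9, -1]
EQ       -> [0]
PUSH -58 -> [0, -58]
PUSH 8   -> [0, -58, 8]
SUB      -> [0, -66]
SUB      -> [66]
PUSH 2   -> [66, 2]
NEG      -> [66, -2]
OVER     -> [66, -2, 66]
MUL      -> [66, -132]
SWAP     -> [-132, 66]
MUL      -> [-8712]
DUP      -> [-8712, -8712]
STORE 2  -> [-8712]
STORE 0  -> []

-8712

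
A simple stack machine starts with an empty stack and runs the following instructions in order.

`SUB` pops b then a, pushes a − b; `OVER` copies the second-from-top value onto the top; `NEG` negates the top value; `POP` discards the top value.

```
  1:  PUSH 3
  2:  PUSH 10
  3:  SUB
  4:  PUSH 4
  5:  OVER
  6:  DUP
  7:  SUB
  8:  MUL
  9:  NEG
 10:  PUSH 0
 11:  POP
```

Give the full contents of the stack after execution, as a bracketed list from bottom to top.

PUSH 3  → [3]
PUSH 10 → [3, 10]
SUB     → [-7]
PUSH 4  → [-7, 4]
OVER    → [-7, 4, -7]
DUP     → [-7, 4, -7, -7]
SUB     → [-7, 4, 0]
MUL     → [-7, 0]
NEG     → [-7, 0]
PUSH 0  → [-7, 0, 0]
POP     → [-7, 0]

[-7, 0]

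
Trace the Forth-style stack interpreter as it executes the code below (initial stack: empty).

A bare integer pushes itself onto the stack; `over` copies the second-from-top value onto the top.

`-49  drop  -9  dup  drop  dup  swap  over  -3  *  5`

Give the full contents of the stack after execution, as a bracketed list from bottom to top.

[-9, -9, 27, 5]

-49  : [-49]
drop : []
-9   : [-9]
dup  : [-9, -9]
drop : [-9]
dup  : [-9, -9]
swap : [-9, -9]
over : [-9, -9, -9]
-3   : [-9, -9, -9, -3]
*    : [-9, -9, 27]
5    : [-9, -9, 27, 5]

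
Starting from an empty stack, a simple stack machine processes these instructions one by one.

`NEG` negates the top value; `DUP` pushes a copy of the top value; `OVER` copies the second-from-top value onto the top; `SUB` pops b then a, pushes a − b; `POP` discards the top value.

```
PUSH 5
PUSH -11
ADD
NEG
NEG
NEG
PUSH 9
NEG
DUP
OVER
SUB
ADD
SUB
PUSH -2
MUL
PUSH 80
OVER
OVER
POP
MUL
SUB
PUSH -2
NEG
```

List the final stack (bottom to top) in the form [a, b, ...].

PUSH 5    5
PUSH -11  5 -11
ADD       -6
NEG       6
NEG       -6
NEG       6
PUSH 9    6 9
NEG       6 -9
DUP       6 -9 -9
OVER      6 -9 -9 -9
SUB       6 -9 0
ADD       6 -9
SUB       15
PUSH -2   15 -2
MUL       -30
PUSH 80   -30 80
OVER      -30 80 -30
OVER      -30 80 -30 80
POP       -30 80 -30
MUL       -30 -2400
SUB       2370
PUSH -2   2370 -2
NEG       2370 2

[2370, 2]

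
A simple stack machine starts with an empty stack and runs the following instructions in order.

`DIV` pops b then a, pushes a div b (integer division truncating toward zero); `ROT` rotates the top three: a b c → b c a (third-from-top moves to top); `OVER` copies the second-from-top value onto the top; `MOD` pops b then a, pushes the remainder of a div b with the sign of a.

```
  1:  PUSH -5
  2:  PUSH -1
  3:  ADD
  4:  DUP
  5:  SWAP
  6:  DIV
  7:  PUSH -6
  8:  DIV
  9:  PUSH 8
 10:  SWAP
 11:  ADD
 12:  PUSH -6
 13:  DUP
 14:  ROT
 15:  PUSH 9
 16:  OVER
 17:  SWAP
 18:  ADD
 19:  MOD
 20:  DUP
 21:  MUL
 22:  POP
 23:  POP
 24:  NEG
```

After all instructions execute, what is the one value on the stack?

6

PUSH -5 -> -5
PUSH -1 -> -5 -1
ADD     -> -6
DUP     -> -6 -6
SWAP    -> -6 -6
DIV     -> 1
PUSH -6 -> 1 -6
DIV     -> 0
PUSH 8  -> 0 8
SWAP    -> 8 0
ADD     -> 8
PUSH -6 -> 8 -6
DUP     -> 8 -6 -6
ROT     -> -6 -6 8
PUSH 9  -> -6 -6 8 9
OVER    -> -6 -6 8 9 8
SWAP    -> -6 -6 8 8 9
ADD     -> -6 -6 8 17
MOD     -> -6 -6 8
DUP     -> -6 -6 8 8
MUL     -> -6 -6 64
POP     -> -6 -6
POP     -> -6
NEG     -> 6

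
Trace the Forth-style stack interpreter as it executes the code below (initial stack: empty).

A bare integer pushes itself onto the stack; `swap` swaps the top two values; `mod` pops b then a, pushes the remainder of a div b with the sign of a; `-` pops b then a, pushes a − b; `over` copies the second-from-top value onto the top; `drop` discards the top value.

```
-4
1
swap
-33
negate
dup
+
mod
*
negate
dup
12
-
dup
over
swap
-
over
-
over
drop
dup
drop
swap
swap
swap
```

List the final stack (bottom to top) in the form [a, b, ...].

-4     -> -4
1      -> -4 1
swap   -> 1 -4
-33    -> 1 -4 -33
negate -> 1 -4 33
dup    -> 1 -4 33 33
+      -> 1 -4 66
mod    -> 1 -4
*      -> -4
negate -> 4
dup    -> 4 4
12     -> 4 4 12
-      -> 4 -8
dup    -> 4 -8 -8
over   -> 4 -8 -8 -8
swap   -> 4 -8 -8 -8
-      -> 4 -8 0
over   -> 4 -8 0 -8
-      -> 4 -8 8
over   -> 4 -8 8 -8
drop   -> 4 -8 8
dup    -> 4 -8 8 8
drop   -> 4 -8 8
swap   -> 4 8 -8
swap   -> 4 -8 8
swap   -> 4 8 -8

[4, 8, -8]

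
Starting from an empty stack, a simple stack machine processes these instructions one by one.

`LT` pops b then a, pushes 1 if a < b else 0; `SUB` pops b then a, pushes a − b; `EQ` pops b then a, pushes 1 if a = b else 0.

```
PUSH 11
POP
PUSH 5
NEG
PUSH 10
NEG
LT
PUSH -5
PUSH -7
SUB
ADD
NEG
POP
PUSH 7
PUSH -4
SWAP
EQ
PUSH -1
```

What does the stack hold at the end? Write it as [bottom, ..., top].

PUSH 11 : 11
POP     : (empty)
PUSH 5  : 5
NEG     : -5
PUSH 10 : -5 10
NEG     : -5 -10
LT      : 0
PUSH -5 : 0 -5
PUSH -7 : 0 -5 -7
SUB     : 0 2
ADD     : 2
NEG     : -2
POP     : (empty)
PUSH 7  : 7
PUSH -4 : 7 -4
SWAP    : -4 7
EQ      : 0
PUSH -1 : 0 -1

[0, -1]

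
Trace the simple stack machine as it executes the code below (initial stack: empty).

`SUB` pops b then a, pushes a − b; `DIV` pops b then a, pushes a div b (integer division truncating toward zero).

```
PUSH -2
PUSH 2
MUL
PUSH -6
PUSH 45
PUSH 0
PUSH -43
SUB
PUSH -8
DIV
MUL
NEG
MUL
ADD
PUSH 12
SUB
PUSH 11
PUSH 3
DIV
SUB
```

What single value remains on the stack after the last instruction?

-1369

PUSH -2  -> -2
PUSH 2   -> -2 2
MUL      -> -4
PUSH -6  -> -4 -6
PUSH 45  -> -4 -6 45
PUSH 0   -> -4 -6 45 0
PUSH -43 -> -4 -6 45 0 -43
SUB      -> -4 -6 45 43
PUSH -8  -> -4 -6 45 43 -8
DIV      -> -4 -6 45 -5
MUL      -> -4 -6 -225
NEG      -> -4 -6 225
MUL      -> -4 -1350
ADD      -> -1354
PUSH 12  -> -1354 12
SUB      -> -1366
PUSH 11  -> -1366 11
PUSH 3   -> -1366 11 3
DIV      -> -1366 3
SUB      -> -1369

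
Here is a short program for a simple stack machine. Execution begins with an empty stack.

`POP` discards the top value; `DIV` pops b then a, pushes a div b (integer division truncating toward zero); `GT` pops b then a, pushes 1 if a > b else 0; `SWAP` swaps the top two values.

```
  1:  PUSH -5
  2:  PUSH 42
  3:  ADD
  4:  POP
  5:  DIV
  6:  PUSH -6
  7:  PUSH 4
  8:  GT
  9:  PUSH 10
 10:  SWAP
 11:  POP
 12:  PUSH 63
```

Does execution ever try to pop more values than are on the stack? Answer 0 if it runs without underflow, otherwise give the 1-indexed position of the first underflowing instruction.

PUSH -5  -5
PUSH 42  -5 42
ADD      37
POP      (empty)
DIV  — needs 2 operands, stack has 0 → underflow

5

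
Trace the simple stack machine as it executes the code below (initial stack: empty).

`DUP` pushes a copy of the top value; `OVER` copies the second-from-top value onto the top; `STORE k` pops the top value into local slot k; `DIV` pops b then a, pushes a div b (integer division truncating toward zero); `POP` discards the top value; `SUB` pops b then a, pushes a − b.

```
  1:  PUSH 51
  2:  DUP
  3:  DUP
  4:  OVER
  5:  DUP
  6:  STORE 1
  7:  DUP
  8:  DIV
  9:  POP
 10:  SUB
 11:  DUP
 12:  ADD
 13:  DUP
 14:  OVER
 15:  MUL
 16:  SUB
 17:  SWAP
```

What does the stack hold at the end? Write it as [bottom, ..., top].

[0, 51]

PUSH 51 : [51]
DUP     : [51, 51]
DUP     : [51, 51, 51]
OVER    : [51, 51, 51, 51]
DUP     : [51, 51, 51, 51, 51]
STORE 1 : [51, 51, 51, 51]
DUP     : [51, 51, 51, 51, 51]
DIV     : [51, 51, 51, 1]
POP     : [51, 51, 51]
SUB     : [51, 0]
DUP     : [51, 0, 0]
ADD     : [51, 0]
DUP     : [51, 0, 0]
OVER    : [51, 0, 0, 0]
MUL     : [51, 0, 0]
SUB     : [51, 0]
SWAP    : [0, 51]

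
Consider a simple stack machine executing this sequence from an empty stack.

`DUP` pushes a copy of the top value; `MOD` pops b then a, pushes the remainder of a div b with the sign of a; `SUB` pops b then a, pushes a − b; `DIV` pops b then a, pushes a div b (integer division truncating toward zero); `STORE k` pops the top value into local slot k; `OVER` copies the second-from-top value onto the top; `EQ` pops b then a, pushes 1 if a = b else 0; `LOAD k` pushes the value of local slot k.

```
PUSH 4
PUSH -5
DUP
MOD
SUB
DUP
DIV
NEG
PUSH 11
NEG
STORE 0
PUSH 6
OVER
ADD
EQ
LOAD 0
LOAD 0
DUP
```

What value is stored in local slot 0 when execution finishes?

PUSH 4   [4]
PUSH -5  [4, -5]
DUP      [4, -5, -5]
MOD      [4, 0]
SUB      [4]
DUP      [4, 4]
DIV      [1]
NEG      [-1]
PUSH 11  [-1, 11]
NEG      [-1, -11]
STORE 0  [-1]
PUSH 6   [-1, 6]
OVER     [-1, 6, -1]
ADD      [-1, 5]
EQ       [0]
LOAD 0   [0, -11]
LOAD 0   [0, -11, -11]
DUP      [0, -11, -11, -11]

-11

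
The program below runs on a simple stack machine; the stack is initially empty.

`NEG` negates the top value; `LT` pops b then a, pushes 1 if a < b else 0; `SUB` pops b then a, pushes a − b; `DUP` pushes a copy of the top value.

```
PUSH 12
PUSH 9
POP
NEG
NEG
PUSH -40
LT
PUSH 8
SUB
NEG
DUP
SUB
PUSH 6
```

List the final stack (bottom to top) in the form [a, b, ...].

[0, 6]

PUSH 12  → 12
PUSH 9   → 12 9
POP      → 12
NEG      → -12
NEG      → 12
PUSH -40 → 12 -40
LT       → 0
PUSH 8   → 0 8
SUB      → -8
NEG      → 8
DUP      → 8 8
SUB      → 0
PUSH 6   → 0 6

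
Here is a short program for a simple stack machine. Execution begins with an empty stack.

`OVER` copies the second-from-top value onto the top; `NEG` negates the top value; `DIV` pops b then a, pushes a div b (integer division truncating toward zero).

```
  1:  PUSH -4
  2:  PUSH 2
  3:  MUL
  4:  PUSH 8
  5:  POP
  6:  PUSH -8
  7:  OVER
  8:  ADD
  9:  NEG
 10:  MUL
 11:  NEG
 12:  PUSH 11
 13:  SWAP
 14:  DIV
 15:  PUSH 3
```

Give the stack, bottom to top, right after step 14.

PUSH -4 → -4
PUSH 2  → -4 2
MUL     → -8
PUSH 8  → -8 8
POP     → -8
PUSH -8 → -8 -8
OVER    → -8 -8 -8
ADD     → -8 -16
NEG     → -8 16
MUL     → -128
NEG     → 128
PUSH 11 → 128 11
SWAP    → 11 128
DIV     → 0

[0]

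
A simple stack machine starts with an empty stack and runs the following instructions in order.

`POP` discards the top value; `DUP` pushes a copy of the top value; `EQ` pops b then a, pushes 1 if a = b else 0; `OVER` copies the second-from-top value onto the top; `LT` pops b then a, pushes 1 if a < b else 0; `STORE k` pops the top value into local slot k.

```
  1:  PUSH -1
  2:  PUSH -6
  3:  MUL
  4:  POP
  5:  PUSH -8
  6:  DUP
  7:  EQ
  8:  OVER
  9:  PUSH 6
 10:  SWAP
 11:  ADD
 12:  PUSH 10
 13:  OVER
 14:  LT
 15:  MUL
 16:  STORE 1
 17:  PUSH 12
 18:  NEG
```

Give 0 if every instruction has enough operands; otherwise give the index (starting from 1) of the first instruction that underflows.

PUSH -1 -> -1
PUSH -6 -> -1 -6
MUL     -> 6
POP     -> (empty)
PUSH -8 -> -8
DUP     -> -8 -8
EQ      -> 1
OVER  — needs 2 operands, stack has 1 → underflow

8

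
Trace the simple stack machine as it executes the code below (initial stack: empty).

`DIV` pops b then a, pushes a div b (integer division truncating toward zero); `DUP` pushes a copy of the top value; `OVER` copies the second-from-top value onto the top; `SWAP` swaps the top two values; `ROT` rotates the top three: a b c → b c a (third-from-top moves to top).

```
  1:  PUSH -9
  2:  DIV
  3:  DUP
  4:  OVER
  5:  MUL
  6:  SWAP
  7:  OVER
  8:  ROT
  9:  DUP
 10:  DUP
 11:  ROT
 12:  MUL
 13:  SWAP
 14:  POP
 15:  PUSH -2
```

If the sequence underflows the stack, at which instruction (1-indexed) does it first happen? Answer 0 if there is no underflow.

2

PUSH -9  [-9]
DIV  — needs 2 operands, stack has 1 → underflow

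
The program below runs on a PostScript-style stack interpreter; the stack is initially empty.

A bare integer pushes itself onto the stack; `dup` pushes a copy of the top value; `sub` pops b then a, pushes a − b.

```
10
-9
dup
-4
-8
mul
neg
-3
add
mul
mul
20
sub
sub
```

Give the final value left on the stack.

10  → [10]
-9  → [10, -9]
dup → [10, -9, -9]
-4  → [10, -9, -9, -4]
-8  → [10, -9, -9, -4, -8]
mul → [10, -9, -9, 32]
neg → [10, -9, -9, -32]
-3  → [10, -9, -9, -32, -3]
add → [10, -9, -9, -35]
mul → [10, -9, 315]
mul → [10, -2835]
20  → [10, -2835, 20]
sub → [10, -2855]
sub → [2865]

2865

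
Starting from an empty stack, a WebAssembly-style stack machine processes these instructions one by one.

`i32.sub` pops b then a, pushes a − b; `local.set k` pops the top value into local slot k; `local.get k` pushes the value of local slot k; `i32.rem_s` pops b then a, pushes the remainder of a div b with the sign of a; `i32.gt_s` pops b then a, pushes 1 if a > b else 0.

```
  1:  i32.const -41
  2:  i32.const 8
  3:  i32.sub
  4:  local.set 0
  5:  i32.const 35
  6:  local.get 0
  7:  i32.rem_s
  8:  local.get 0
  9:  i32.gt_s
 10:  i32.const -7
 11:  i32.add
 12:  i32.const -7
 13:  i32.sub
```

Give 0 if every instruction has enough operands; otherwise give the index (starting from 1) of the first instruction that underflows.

0

i32.const -41 → [-41]
i32.const 8   → [-41, 8]
i32.sub       → [-49]
local.set 0   → []
i32.const 35  → [35]
local.get 0   → [35, -49]
i32.rem_s     → [35]
local.get 0   → [35, -49]
i32.gt_s      → [1]
i32.const -7  → [1, -7]
i32.add       → [-6]
i32.const -7  → [-6, -7]
i32.sub       → [1]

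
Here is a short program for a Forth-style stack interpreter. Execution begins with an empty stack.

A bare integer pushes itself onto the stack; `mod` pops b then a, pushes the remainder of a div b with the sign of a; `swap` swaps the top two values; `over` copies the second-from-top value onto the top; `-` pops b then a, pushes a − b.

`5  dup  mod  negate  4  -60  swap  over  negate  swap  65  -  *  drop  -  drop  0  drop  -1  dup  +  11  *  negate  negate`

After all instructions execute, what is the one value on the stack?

5       5
dup     5 5
mod     0
negate  0
4       0 4
-60     0 4 -60
swap    0 -60 4
over    0 -60 4 -60
negate  0 -60 4 60
swap    0 -60 60 4
65      0 -60 60 4 65
-       0 -60 60 -61
*       0 -60 -3660
drop    0 -60
-       60
drop    (empty)
0       0
drop    (empty)
-1      -1
dup     -1 -1
+       -2
11      -2 11
*       -22
negate  22
negate  -22

-22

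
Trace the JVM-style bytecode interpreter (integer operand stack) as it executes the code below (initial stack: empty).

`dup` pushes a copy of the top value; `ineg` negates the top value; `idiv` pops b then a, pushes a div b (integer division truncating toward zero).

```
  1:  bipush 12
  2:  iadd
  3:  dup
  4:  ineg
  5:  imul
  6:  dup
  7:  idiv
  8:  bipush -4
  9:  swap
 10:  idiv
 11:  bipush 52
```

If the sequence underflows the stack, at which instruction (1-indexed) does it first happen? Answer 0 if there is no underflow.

bipush 12  [12]
iadd  — needs 2 operands, stack has 1 → underflow

2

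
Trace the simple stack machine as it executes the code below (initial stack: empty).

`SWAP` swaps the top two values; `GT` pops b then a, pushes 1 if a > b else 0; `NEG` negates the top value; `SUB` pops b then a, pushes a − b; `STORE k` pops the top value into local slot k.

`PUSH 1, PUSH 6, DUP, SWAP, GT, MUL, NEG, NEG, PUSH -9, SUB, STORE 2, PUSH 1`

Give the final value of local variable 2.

PUSH 1  -> 1
PUSH 6  -> 1 6
DUP     -> 1 6 6
SWAP    -> 1 6 6
GT      -> 1 0
MUL     -> 0
NEG     -> 0
NEG     -> 0
PUSH -9 -> 0 -9
SUB     -> 9
STORE 2 -> (empty)
PUSH 1  -> 1

9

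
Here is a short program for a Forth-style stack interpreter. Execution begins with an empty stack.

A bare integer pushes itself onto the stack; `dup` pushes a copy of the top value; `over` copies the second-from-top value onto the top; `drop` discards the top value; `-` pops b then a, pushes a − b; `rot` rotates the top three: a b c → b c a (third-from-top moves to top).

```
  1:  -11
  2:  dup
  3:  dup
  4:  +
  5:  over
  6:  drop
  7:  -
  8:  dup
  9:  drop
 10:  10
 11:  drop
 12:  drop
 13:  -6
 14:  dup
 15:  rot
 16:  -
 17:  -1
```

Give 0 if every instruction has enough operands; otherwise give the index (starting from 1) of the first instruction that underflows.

-11   -11
dup   -11 -11
dup   -11 -11 -11
+     -11 -22
over  -11 -22 -11
drop  -11 -22
-     11
dup   11 11
drop  11
10    11 10
drop  11
drop  (empty)
-6    -6
dup   -6 -6
rot  — needs 3 operands, stack has 2 → underflow

15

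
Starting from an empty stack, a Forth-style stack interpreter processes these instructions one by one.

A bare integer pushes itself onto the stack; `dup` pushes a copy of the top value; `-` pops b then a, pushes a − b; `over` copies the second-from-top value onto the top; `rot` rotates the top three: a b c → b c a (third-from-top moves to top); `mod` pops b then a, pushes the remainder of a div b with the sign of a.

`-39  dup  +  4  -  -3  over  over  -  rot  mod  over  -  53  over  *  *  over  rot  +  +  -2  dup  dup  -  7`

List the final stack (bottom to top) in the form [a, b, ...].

-39  -> -39
dup  -> -39 -39
+    -> -78
4    -> -78 4
-    -> -82
-3   -> -82 -3
over -> -82 -3 -82
over -> -82 -3 -82 -3
-    -> -82 -3 -79
rot  -> -3 -79 -82
mod  -> -3 -79
over -> -3 -79 -3
-    -> -3 -76
53   -> -3 -76 53
over -> -3 -76 53 -76
*    -> -3 -76 -4028
*    -> -3 306128
over -> -3 306128 -3
rot  -> 306128 -3 -3
+    -> 306128 -6
+    -> 306122
-2   -> 306122 -2
dup  -> 306122 -2 -2
dup  -> 306122 -2 -2 -2
-    -> 306122 -2 0
7    -> 306122 -2 0 7

[306122, -2, 0, 7]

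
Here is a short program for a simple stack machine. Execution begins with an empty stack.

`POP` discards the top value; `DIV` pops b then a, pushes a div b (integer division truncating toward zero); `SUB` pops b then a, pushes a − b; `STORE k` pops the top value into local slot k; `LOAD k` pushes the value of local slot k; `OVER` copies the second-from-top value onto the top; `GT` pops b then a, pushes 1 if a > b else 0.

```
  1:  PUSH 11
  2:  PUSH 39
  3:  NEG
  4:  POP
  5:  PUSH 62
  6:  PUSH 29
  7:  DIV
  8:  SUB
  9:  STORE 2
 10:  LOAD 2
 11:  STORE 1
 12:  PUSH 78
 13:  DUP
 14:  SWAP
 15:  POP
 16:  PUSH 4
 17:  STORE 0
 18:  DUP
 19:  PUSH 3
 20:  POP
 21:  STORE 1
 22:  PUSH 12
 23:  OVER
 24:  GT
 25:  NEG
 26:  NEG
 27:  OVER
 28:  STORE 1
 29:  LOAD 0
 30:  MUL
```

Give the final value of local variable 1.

78

PUSH 11 -> 11
PUSH 39 -> 11 39
NEG     -> 11 -39
POP     -> 11
PUSH 62 -> 11 62
PUSH 29 -> 11 62 29
DIV     -> 11 2
SUB     -> 9
STORE 2 -> (empty)
LOAD 2  -> 9
STORE 1 -> (empty)
PUSH 78 -> 78
DUP     -> 78 78
SWAP    -> 78 78
POP     -> 78
PUSH 4  -> 78 4
STORE 0 -> 78
DUP     -> 78 78
PUSH 3  -> 78 78 3
POP     -> 78 78
STORE 1 -> 78
PUSH 12 -> 78 12
OVER    -> 78 12 78
GT      -> 78 0
NEG     -> 78 0
NEG     -> 78 0
OVER    -> 78 0 78
STORE 1 -> 78 0
LOAD 0  -> 78 0 4
MUL     -> 78 0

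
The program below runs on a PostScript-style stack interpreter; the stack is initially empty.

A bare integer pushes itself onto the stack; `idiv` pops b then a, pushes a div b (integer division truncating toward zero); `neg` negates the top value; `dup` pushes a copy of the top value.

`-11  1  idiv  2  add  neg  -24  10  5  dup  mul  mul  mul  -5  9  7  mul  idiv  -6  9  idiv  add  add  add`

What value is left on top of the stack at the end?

-11  → -11
1    → -11 1
idiv → -11
2    → -11 2
add  → -9
neg  → 9
-24  → 9 -24
10   → 9 -24 10
5    → 9 -24 10 5
dup  → 9 -24 10 5 5
mul  → 9 -24 10 25
mul  → 9 -24 250
mul  → 9 -6000
-5   → 9 -6000 -5
9    → 9 -6000 -5 9
7    → 9 -6000 -5 9 7
mul  → 9 -6000 -5 63
idiv → 9 -6000 0
-6   → 9 -6000 0 -6
9    → 9 -6000 0 -6 9
idiv → 9 -6000 0 0
add  → 9 -6000 0
add  → 9 -6000
add  → -5991

-5991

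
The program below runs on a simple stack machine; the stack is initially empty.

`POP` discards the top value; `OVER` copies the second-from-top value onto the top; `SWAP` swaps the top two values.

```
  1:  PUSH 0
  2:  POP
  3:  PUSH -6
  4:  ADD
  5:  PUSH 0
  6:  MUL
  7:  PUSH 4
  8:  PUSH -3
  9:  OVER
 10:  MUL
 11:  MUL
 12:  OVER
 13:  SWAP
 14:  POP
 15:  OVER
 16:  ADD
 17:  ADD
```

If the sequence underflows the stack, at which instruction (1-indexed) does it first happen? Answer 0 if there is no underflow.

4

PUSH 0  : 0
POP     : (empty)
PUSH -6 : -6
ADD  — needs 2 operands, stack has 1 → underflow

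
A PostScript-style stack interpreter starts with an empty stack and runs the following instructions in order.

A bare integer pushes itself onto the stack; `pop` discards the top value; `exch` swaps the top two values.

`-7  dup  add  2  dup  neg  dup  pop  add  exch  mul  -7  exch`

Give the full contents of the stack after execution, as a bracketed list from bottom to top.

[-7, 0]

-7   -> [-7]
dup  -> [-7, -7]
add  -> [-14]
2    -> [-14, 2]
dup  -> [-14, 2, 2]
neg  -> [-14, 2, -2]
dup  -> [-14, 2, -2, -2]
pop  -> [-14, 2, -2]
add  -> [-14, 0]
exch -> [0, -14]
mul  -> [0]
-7   -> [0, -7]
exch -> [-7, 0]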